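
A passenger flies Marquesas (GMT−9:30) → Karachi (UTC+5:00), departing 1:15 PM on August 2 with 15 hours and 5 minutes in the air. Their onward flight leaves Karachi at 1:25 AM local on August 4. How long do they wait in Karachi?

6 hours 35 minutes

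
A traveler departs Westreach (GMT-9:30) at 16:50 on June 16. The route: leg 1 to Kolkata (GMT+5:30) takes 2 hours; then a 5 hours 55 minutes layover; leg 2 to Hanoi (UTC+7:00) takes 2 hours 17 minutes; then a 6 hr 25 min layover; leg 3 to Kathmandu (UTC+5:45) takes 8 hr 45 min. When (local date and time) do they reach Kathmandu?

09:27 on June 18

Convert departure to UTC: 16:50 + 9:30 = 02:20 UTC on Jun 17.
Add 2 hours leg 1 → 04:20 UTC.
Add 5 hours 55 minutes layover in Kolkata → 10:15 UTC.
Add 2 hours 17 minutes leg 2 → 12:32 UTC.
Add 6 hours 25 minutes layover in Hanoi → 18:57 UTC.
Add 8 hours 45 minutes leg 3 → 03:42 UTC (Jun 18).
Kathmandu is UTC+5:45, so local arrival = 03:42 + 5:45 = 09:27 on Jun 18.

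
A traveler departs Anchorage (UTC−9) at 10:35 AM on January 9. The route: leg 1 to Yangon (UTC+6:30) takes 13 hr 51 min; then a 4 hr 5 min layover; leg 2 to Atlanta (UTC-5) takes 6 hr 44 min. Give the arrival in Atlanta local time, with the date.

3:15 PM on Jan 10

Convert departure to UTC: 10:35 AM + 9:00 = 7:35 PM UTC on Jan 9.
Add 13 hours and 51 minutes leg 1 → 9:26 AM UTC (Jan 10).
Add 4 hours 5 minutes layover in Yangon → 1:31 PM UTC.
Add 6 hours and 44 minutes leg 2 → 8:15 PM UTC.
Atlanta is UTC−5:00, so local arrival = 8:15 PM − 5:00 = 3:15 PM on Jan 10.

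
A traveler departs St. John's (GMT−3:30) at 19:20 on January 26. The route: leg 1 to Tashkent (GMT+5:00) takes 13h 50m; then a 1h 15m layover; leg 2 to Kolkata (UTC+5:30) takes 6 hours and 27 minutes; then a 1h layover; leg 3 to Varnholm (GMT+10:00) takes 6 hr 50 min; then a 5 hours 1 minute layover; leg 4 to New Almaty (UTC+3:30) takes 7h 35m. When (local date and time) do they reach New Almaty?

20:18 on Jan 28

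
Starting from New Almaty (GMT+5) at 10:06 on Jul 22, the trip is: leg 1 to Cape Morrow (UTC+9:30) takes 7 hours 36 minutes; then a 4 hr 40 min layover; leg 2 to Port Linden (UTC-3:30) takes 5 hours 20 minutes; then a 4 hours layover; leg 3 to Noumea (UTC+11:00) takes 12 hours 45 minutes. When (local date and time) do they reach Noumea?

02:27 on July 24

Convert departure to UTC: 10:06 − 5:00 = 05:06 UTC on Jul 22.
Add 7 hours and 36 minutes leg 1 → 12:42 UTC.
Add 4 hours 40 minutes layover in Cape Morrow → 17:22 UTC.
Add 5 hours 20 minutes leg 2 → 22:42 UTC.
Add 4 hours layover in Port Linden → 02:42 UTC (Jul 23).
Add 12 hours and 45 minutes leg 3 → 15:27 UTC.
Noumea is UTC+11:00, so local arrival = 15:27 + 11:00 = 02:27 on Jul 24.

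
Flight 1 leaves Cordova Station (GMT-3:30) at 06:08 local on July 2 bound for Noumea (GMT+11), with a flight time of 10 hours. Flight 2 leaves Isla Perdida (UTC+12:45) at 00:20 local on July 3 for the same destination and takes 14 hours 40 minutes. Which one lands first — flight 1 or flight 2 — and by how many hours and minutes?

the first, by 6 hours 37 minutes

Flight 1 in UTC: 06:08 + 3:30 = 09:38 on Jul 2.
+10 hours → arrive 19:38 UTC on Jul 2.
Flight 2 in UTC: 00:20 − 12:45 = 11:35 on Jul 2.
+14 hours 40 minutes → arrive 02:15 UTC on Jul 3.
Flight 1 lands earlier by 6 hours 37 minutes.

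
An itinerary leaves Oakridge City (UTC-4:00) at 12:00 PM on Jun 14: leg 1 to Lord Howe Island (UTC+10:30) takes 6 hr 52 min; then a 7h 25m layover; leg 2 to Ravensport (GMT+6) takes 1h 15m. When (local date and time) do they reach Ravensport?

Convert departure to UTC: 12:00 PM + 4:00 = 4:00 PM UTC on Jun 14.
Add 6 hours and 52 minutes leg 1 → 10:52 PM UTC.
Add 7 hours 25 minutes layover in Lord Howe Island → 6:17 AM UTC (Jun 15).
Add 1 hour 15 minutes leg 2 → 7:32 AM UTC.
Ravensport is UTC+6:00, so local arrival = 7:32 AM + 6:00 = 1:32 PM on Jun 15.

1:32 PM on Jun 15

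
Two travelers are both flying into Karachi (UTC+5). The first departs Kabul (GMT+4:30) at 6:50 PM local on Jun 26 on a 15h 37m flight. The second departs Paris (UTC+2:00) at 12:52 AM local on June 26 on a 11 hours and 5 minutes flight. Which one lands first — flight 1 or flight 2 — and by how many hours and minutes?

the second, by 20 hours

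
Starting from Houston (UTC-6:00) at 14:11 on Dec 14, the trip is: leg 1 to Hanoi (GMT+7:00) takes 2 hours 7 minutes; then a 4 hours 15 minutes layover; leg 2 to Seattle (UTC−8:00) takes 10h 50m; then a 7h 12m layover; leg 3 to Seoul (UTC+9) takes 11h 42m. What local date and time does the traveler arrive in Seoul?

Convert departure to UTC: 14:11 + 6:00 = 20:11 UTC on Dec 14.
Add 2 hours 7 minutes leg 1 → 22:18 UTC.
Add 4 hours and 15 minutes layover in Hanoi → 02:33 UTC (Dec 15).
Add 10 hours 50 minutes leg 2 → 13:23 UTC.
Add 7 hours 12 minutes layover in Seattle → 20:35 UTC.
Add 11 hours 42 minutes leg 3 → 08:17 UTC (Dec 16).
Seoul is UTC+9:00, so local arrival = 08:17 + 9:00 = 17:17 on Dec 16.

17:17 on Dec 16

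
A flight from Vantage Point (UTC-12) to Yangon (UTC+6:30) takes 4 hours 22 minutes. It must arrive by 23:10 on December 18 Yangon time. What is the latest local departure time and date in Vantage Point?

Target arrival in UTC: 23:10 − 6:30 = 16:40 on Dec 18.
Subtract 4 hours and 22 minutes → departure 12:18 UTC on Dec 18.
Vantage Point is UTC−12:00: 12:18 − 12:00 = 00:18 on Dec 18.

00:18 on December 18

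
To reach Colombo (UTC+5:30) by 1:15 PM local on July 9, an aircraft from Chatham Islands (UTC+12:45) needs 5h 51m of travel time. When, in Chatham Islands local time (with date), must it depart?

Target arrival in UTC: 1:15 PM − 5:30 = 7:45 AM on Jul 9.
Subtract 5 hours and 51 minutes → departure 1:54 AM UTC on Jul 9.
Chatham Islands is UTC+12:45: 1:54 AM + 12:45 = 2:39 PM on Jul 9.

2:39 PM on July 9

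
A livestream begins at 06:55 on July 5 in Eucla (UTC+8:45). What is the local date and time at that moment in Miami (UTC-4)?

In UTC: 06:55 − 8:45 = 22:10 on Jul 4.
Miami is UTC−4:00: 22:10 − 4:00 = 18:10 on Jul 4.

18:10 on July 4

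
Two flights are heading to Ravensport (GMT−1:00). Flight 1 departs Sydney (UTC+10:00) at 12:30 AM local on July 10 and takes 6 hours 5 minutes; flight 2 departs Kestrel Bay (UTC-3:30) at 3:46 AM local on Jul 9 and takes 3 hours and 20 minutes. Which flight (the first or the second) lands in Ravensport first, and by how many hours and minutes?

the second, by 9 hours 59 minutes

Flight 1 in UTC: 12:30 AM − 10:00 = 2:30 PM on Jul 9.
+6 hours and 5 minutes → arrive 8:35 PM UTC on Jul 9.
Flight 2 in UTC: 3:46 AM + 3:30 = 7:16 AM on Jul 9.
+3 hours 20 minutes → arrive 10:36 AM UTC on Jul 9.
Flight 2 lands earlier by 9 hours 59 minutes.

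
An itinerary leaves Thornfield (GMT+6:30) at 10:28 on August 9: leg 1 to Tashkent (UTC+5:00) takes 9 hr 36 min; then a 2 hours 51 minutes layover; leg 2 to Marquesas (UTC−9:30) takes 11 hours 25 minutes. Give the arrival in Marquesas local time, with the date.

18:20 on Aug 9

Convert departure to UTC: 10:28 − 6:30 = 03:58 UTC on Aug 9.
Add 9 hours 36 minutes leg 1 → 13:34 UTC.
Add 2 hours and 51 minutes layover in Tashkent → 16:25 UTC.
Add 11 hours and 25 minutes leg 2 → 03:50 UTC (Aug 10).
Marquesas is UTC−9:30, so local arrival = 03:50 − 9:30 = 18:20 on Aug 9.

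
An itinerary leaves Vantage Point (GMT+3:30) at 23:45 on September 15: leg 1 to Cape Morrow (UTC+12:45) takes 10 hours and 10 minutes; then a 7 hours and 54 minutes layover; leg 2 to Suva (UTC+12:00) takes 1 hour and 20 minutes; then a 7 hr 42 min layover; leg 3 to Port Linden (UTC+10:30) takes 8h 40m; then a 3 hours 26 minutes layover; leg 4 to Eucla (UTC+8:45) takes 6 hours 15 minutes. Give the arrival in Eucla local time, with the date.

Convert departure to UTC: 23:45 − 3:30 = 20:15 UTC on Sep 15.
Add 10 hours and 10 minutes leg 1 → 06:25 UTC (Sep 16).
Add 7 hours 54 minutes layover in Cape Morrow → 14:19 UTC.
Add 1 hour and 20 minutes leg 2 → 15:39 UTC.
Add 7 hours 42 minutes layover in Suva → 23:21 UTC.
Add 8 hours and 40 minutes leg 3 → 08:01 UTC (Sep 17).
Add 3 hours 26 minutes layover in Port Linden → 11:27 UTC.
Add 6 hours 15 minutes leg 4 → 17:42 UTC.
Eucla is UTC+8:45, so local arrival = 17:42 + 8:45 = 02:27 on Sep 18.

02:27 on September 18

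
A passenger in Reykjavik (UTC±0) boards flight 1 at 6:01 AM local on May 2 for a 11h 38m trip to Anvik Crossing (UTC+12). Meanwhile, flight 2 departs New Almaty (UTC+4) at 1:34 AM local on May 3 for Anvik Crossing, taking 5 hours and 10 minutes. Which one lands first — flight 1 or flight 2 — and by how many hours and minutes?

the first, by 9 hours 5 minutes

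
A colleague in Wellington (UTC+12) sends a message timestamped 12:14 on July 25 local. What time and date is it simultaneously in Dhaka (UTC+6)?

Dhaka is 6:00 behind Wellington.
Shift by the zone difference: 12:14 − 6:00 = 06:14 on Jul 25 in Dhaka.

06:14 on Jul 25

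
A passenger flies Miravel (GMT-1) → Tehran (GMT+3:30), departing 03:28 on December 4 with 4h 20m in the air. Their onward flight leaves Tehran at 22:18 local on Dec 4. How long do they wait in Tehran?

10 hours

Convert departure to UTC: 03:28 + 1:00 = 04:28 UTC on Dec 4.
Add 4 hours 20 minutes flight time → 08:48 UTC.
Tehran is UTC+3:30, so local arrival = 08:48 + 3:30 = 12:18 on Dec 4.
Layover = 22:18 − 12:18 = 10 hours.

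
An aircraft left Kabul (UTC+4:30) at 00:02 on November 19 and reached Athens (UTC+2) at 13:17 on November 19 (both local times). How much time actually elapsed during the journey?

Departure in UTC: 00:02 − 4:30 = 19:32 on Nov 18.
Arrival in UTC: 13:17 − 2:00 = 11:17 on Nov 19.
Elapsed = 11:17 − 19:32 (+1 day) = 15 hours 45 minutes.

15 hours 45 minutes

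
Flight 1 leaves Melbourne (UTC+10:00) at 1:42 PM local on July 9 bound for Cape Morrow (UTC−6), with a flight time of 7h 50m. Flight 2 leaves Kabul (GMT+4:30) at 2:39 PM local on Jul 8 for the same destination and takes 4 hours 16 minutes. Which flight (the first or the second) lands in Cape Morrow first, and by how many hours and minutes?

the second, by 21 hours 7 minutes

Flight 1 in UTC: 1:42 PM − 10:00 = 3:42 AM on Jul 9.
+7 hours and 50 minutes → arrive 11:32 AM UTC on Jul 9.
Flight 2 in UTC: 2:39 PM − 4:30 = 10:09 AM on Jul 8.
+4 hours and 16 minutes → arrive 2:25 PM UTC on Jul 8.
Flight 2 lands earlier by 21 hours 7 minutes.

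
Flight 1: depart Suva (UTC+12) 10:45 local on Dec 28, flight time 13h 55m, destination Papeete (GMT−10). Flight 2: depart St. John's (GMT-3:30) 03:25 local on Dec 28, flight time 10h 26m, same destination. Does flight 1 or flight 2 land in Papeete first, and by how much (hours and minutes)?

the first, by 4 hours 41 minutes

Flight 1 in UTC: 10:45 − 12:00 = 22:45 on Dec 27.
+13 hours and 55 minutes → arrive 12:40 UTC on Dec 28.
Flight 2 in UTC: 03:25 + 3:30 = 06:55 on Dec 28.
+10 hours 26 minutes → arrive 17:21 UTC on Dec 28.
Flight 1 lands earlier by 4 hours 41 minutes.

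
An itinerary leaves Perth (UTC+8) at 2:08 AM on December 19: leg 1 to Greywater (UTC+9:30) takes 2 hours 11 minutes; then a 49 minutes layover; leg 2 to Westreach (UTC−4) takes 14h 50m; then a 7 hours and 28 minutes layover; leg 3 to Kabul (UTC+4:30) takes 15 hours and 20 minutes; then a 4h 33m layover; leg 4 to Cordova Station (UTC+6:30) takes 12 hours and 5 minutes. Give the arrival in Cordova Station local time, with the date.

9:54 AM on December 21

Convert departure to UTC: 2:08 AM − 8:00 = 6:08 PM UTC on Dec 18.
Add 2 hours 11 minutes leg 1 → 8:19 PM UTC.
Add 49 minutes layover in Greywater → 9:08 PM UTC.
Add 14 hours 50 minutes leg 2 → 11:58 AM UTC (Dec 19).
Add 7 hours 28 minutes layover in Westreach → 7:26 PM UTC.
Add 15 hours and 20 minutes leg 3 → 10:46 AM UTC (Dec 20).
Add 4 hours and 33 minutes layover in Kabul → 3:19 PM UTC.
Add 12 hours 5 minutes leg 4 → 3:24 AM UTC (Dec 21).
Cordova Station is UTC+6:30, so local arrival = 3:24 AM + 6:30 = 9:54 AM on Dec 21.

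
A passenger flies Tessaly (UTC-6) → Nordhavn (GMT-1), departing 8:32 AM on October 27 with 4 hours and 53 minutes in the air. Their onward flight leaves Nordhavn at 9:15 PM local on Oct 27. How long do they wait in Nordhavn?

2 hours 50 minutes

Convert departure to UTC: 8:32 AM + 6:00 = 2:32 PM UTC on Oct 27.
Add 4 hours 53 minutes flight time → 7:25 PM UTC.
Nordhavn is UTC−1:00, so local arrival = 7:25 PM − 1:00 = 6:25 PM on Oct 27.
Layover = 9:15 PM − 6:25 PM = 2 hours 50 minutes.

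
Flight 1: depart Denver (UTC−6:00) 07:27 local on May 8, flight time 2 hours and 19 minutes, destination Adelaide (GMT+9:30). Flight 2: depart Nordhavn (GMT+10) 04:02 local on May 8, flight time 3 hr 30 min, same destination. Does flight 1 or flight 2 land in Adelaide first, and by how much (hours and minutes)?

the second, by 18 hours 14 minutes

Flight 1 in UTC: 07:27 + 6:00 = 13:27 on May 8.
+2 hours and 19 minutes → arrive 15:46 UTC on May 8.
Flight 2 in UTC: 04:02 − 10:00 = 18:02 on May 7.
+3 hours 30 minutes → arrive 21:32 UTC on May 7.
Flight 2 lands earlier by 18 hours 14 minutes.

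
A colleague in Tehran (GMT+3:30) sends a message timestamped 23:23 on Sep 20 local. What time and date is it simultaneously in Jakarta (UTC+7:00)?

Jakarta is 3:30 ahead of Tehran.
Shift by the zone difference: 23:23 + 3:30 = 02:53 on Sep 21 in Jakarta.

02:53 on Sep 21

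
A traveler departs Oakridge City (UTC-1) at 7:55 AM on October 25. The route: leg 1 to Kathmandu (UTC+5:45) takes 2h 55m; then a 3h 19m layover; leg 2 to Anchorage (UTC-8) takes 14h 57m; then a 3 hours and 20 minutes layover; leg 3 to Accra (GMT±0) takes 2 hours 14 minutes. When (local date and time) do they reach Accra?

Convert departure to UTC: 7:55 AM + 1:00 = 8:55 AM UTC on Oct 25.
Add 2 hours 55 minutes leg 1 → 11:50 AM UTC.
Add 3 hours and 19 minutes layover in Kathmandu → 3:09 PM UTC.
Add 14 hours and 57 minutes leg 2 → 6:06 AM UTC (Oct 26).
Add 3 hours 20 minutes layover in Anchorage → 9:26 AM UTC.
Add 2 hours and 14 minutes leg 3 → 11:40 AM UTC.
Accra is UTC+0, so local arrival is the same: 11:40 AM on Oct 26.

11:40 AM on Oct 26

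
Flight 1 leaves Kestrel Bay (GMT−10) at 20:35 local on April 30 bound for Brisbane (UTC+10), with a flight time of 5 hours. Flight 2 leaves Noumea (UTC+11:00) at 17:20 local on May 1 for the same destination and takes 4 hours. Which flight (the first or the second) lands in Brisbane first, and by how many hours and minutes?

Flight 1 in UTC: 20:35 + 10:00 = 06:35 on May 1.
+5 hours → arrive 11:35 UTC on May 1.
Flight 2 in UTC: 17:20 − 11:00 = 06:20 on May 1.
+4 hours → arrive 10:20 UTC on May 1.
Flight 2 lands earlier by 1 hour 15 minutes.

the second, by 1 hour 15 minutes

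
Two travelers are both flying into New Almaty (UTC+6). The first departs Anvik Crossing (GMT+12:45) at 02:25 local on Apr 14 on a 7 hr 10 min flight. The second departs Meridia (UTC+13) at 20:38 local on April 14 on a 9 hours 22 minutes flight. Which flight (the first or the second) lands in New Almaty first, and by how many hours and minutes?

Flight 1 in UTC: 02:25 − 12:45 = 13:40 on Apr 13.
+7 hours 10 minutes → arrive 20:50 UTC on Apr 13.
Flight 2 in UTC: 20:38 − 13:00 = 07:38 on Apr 14.
+9 hours 22 minutes → arrive 17:00 UTC on Apr 14.
Flight 1 lands earlier by 20 hours 10 minutes.

the first, by 20 hours 10 minutes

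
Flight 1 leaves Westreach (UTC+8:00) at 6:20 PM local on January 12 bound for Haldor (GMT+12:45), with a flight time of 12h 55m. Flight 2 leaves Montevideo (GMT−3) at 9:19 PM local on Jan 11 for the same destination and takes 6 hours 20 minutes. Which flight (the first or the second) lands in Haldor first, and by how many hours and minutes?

Flight 1 in UTC: 6:20 PM − 8:00 = 10:20 AM on Jan 12.
+12 hours and 55 minutes → arrive 11:15 PM UTC on Jan 12.
Flight 2 in UTC: 9:19 PM + 3:00 = 12:19 AM on Jan 12.
+6 hours and 20 minutes → arrive 6:39 AM UTC on Jan 12.
Flight 2 lands earlier by 16 hours 36 minutes.

the second, by 16 hours 36 minutes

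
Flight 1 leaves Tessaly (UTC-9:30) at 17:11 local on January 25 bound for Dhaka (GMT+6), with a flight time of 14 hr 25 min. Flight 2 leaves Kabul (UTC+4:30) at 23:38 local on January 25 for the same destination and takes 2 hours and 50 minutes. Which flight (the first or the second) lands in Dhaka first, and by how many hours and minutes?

Flight 1 in UTC: 17:11 + 9:30 = 02:41 on Jan 26.
+14 hours 25 minutes → arrive 17:06 UTC on Jan 26.
Flight 2 in UTC: 23:38 − 4:30 = 19:08 on Jan 25.
+2 hours 50 minutes → arrive 21:58 UTC on Jan 25.
Flight 2 lands earlier by 19 hours 8 minutes.

the second, by 19 hours 8 minutes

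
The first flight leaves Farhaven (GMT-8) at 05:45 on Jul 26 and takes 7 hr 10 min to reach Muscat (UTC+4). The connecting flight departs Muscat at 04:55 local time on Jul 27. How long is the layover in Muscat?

Convert departure to UTC: 05:45 + 8:00 = 13:45 UTC on Jul 26.
Add 7 hours and 10 minutes flight time → 20:55 UTC.
Muscat is UTC+4:00, so local arrival = 20:55 + 4:00 = 00:55 on Jul 27.
Layover = 04:55 − 00:55 = 4 hours.

4 hours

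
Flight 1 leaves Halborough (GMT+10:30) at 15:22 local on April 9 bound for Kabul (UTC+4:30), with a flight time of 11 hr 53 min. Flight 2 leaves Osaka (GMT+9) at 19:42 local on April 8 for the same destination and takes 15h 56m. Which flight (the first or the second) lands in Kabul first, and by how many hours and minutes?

Flight 1 in UTC: 15:22 − 10:30 = 04:52 on Apr 9.
+11 hours 53 minutes → arrive 16:45 UTC on Apr 9.
Flight 2 in UTC: 19:42 − 9:00 = 10:42 on Apr 8.
+15 hours and 56 minutes → arrive 02:38 UTC on Apr 9.
Flight 2 lands earlier by 14 hours 7 minutes.

the second, by 14 hours 7 minutes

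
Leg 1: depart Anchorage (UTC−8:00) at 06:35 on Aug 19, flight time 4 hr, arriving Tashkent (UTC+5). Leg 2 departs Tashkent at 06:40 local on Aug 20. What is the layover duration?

Convert departure to UTC: 06:35 + 8:00 = 14:35 UTC on Aug 19.
Add 4 hours flight time → 18:35 UTC.
Tashkent is UTC+5:00, so local arrival = 18:35 + 5:00 = 23:35 on Aug 19.
Layover = 06:40 − 23:35 (+1 day) = 7 hours 5 minutes.

7 hours 5 minutes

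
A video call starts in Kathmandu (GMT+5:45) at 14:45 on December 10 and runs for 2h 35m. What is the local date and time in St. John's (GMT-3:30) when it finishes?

08:05 on December 10

Convert start to UTC: 14:45 − 5:45 = 09:00 UTC on Dec 10.
Add 2 hours 35 minutes duration → 11:35 UTC.
St. John's is UTC−3:30, so local end time = 11:35 − 3:30 = 08:05 on Dec 10.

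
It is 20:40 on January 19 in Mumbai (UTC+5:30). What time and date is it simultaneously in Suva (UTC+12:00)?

03:10 on January 20

In UTC: 20:40 − 5:30 = 15:10 on Jan 19.
Suva is UTC+12:00: 15:10 + 12:00 = 03:10 on Jan 20.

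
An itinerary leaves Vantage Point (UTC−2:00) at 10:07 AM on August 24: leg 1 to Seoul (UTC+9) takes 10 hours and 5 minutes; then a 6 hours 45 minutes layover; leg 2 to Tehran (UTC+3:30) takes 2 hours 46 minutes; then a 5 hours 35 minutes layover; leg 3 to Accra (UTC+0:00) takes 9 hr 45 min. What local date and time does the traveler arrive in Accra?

Convert departure to UTC: 10:07 AM + 2:00 = 12:07 PM UTC on Aug 24.
Add 10 hours and 5 minutes leg 1 → 10:12 PM UTC.
Add 6 hours and 45 minutes layover in Seoul → 4:57 AM UTC (Aug 25).
Add 2 hours 46 minutes leg 2 → 7:43 AM UTC.
Add 5 hours 35 minutes layover in Tehran → 1:18 PM UTC.
Add 9 hours and 45 minutes leg 3 → 11:03 PM UTC.
Accra is UTC+0, so local arrival is the same: 11:03 PM on Aug 25.

11:03 PM on August 25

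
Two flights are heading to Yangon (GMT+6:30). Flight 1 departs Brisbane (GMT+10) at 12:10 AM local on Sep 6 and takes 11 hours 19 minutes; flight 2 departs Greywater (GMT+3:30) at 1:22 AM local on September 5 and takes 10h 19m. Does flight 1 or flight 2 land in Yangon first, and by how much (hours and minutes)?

the second, by 17 hours 18 minutes

Flight 1 in UTC: 12:10 AM − 10:00 = 2:10 PM on Sep 5.
+11 hours and 19 minutes → arrive 1:29 AM UTC on Sep 6.
Flight 2 in UTC: 1:22 AM − 3:30 = 9:52 PM on Sep 4.
+10 hours and 19 minutes → arrive 8:11 AM UTC on Sep 5.
Flight 2 lands earlier by 17 hours 18 minutes.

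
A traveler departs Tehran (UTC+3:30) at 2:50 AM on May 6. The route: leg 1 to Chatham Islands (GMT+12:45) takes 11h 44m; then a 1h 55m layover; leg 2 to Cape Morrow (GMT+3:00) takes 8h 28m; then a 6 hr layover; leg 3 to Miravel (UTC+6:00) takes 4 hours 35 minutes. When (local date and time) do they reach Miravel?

Convert departure to UTC: 2:50 AM − 3:30 = 11:20 PM UTC on May 5.
Add 11 hours and 44 minutes leg 1 → 11:04 AM UTC (May 6).
Add 1 hour and 55 minutes layover in Chatham Islands → 12:59 PM UTC.
Add 8 hours and 28 minutes leg 2 → 9:27 PM UTC.
Add 6 hours layover in Cape Morrow → 3:27 AM UTC (May 7).
Add 4 hours and 35 minutes leg 3 → 8:02 AM UTC.
Miravel is UTC+6:00, so local arrival = 8:02 AM + 6:00 = 2:02 PM on May 7.

2:02 PM on May 7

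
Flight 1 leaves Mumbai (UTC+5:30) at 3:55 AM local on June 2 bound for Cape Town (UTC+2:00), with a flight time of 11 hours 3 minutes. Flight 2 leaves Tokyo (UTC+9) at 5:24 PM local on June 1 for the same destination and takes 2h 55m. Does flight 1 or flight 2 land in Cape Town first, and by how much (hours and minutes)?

Flight 1 in UTC: 3:55 AM − 5:30 = 10:25 PM on Jun 1.
+11 hours and 3 minutes → arrive 9:28 AM UTC on Jun 2.
Flight 2 in UTC: 5:24 PM − 9:00 = 8:24 AM on Jun 1.
+2 hours and 55 minutes → arrive 11:19 AM UTC on Jun 1.
Flight 2 lands earlier by 22 hours 9 minutes.

the second, by 22 hours 9 minutes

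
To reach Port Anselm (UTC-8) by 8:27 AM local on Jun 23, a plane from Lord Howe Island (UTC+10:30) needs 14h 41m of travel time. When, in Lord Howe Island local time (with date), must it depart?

12:16 PM on Jun 23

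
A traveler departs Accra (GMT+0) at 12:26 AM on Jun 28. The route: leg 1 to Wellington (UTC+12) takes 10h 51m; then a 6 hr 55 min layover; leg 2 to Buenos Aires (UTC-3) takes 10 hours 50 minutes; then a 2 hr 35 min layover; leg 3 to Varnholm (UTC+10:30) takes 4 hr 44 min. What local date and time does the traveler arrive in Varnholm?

Accra is at UTC+0, so departure is already 12:26 AM UTC on Jun 28.
Add 10 hours and 51 minutes leg 1 → 11:17 AM UTC.
Add 6 hours and 55 minutes layover in Wellington → 6:12 PM UTC.
Add 10 hours and 50 minutes leg 2 → 5:02 AM UTC (Jun 29).
Add 2 hours and 35 minutes layover in Buenos Aires → 7:37 AM UTC.
Add 4 hours 44 minutes leg 3 → 12:21 PM UTC.
Varnholm is UTC+10:30, so local arrival = 12:21 PM + 10:30 = 10:51 PM on Jun 29.

10:51 PM on June 29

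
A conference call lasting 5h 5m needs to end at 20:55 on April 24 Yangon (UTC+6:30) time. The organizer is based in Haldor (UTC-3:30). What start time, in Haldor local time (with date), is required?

Target end time in UTC: 20:55 − 6:30 = 14:25 on Apr 24.
Subtract 5 hours and 5 minutes → start 09:20 UTC on Apr 24.
Haldor is UTC−3:30: 09:20 − 3:30 = 05:50 on Apr 24.

05:50 on Apr 24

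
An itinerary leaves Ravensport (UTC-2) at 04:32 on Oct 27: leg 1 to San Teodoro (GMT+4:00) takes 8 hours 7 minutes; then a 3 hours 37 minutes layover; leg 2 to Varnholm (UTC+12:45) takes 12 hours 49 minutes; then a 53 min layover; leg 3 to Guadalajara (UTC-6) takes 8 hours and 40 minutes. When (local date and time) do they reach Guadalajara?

Convert departure to UTC: 04:32 + 2:00 = 06:32 UTC on Oct 27.
Add 8 hours 7 minutes leg 1 → 14:39 UTC.
Add 3 hours 37 minutes layover in San Teodoro → 18:16 UTC.
Add 12 hours 49 minutes leg 2 → 07:05 UTC (Oct 28).
Add 53 minutes layover in Varnholm → 07:58 UTC.
Add 8 hours 40 minutes leg 3 → 16:38 UTC.
Guadalajara is UTC−6:00, so local arrival = 16:38 − 6:00 = 10:38 on Oct 28.

10:38 on October 28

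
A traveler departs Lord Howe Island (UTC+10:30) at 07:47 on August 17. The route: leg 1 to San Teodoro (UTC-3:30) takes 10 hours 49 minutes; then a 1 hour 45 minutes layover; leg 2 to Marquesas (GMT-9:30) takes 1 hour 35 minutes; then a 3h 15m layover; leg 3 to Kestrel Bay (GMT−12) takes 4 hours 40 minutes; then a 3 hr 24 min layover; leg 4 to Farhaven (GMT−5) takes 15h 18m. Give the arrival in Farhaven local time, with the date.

Convert departure to UTC: 07:47 − 10:30 = 21:17 UTC on Aug 16.
Add 10 hours and 49 minutes leg 1 → 08:06 UTC (Aug 17).
Add 1 hour 45 minutes layover in San Teodoro → 09:51 UTC.
Add 1 hour and 35 minutes leg 2 → 11:26 UTC.
Add 3 hours 15 minutes layover in Marquesas → 14:41 UTC.
Add 4 hours and 40 minutes leg 3 → 19:21 UTC.
Add 3 hours 24 minutes layover in Kestrel Bay → 22:45 UTC.
Add 15 hours and 18 minutes leg 4 → 14:03 UTC (Aug 18).
Farhaven is UTC−5:00, so local arrival = 14:03 − 5:00 = 09:03 on Aug 18.

09:03 on August 18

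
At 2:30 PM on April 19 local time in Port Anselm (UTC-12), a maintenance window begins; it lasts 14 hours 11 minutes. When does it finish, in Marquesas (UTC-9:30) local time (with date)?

Convert start to UTC: 2:30 PM + 12:00 = 2:30 AM UTC on Apr 20.
Add 14 hours and 11 minutes duration → 4:41 PM UTC.
Marquesas is UTC−9:30, so local end time = 4:41 PM − 9:30 = 7:11 AM on Apr 20.

7:11 AM on April 20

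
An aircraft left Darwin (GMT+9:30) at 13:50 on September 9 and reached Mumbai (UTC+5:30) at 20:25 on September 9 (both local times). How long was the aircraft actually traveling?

Departure in UTC: 13:50 − 9:30 = 04:20 on Sep 9.
Arrival in UTC: 20:25 − 5:30 = 14:55 on Sep 9.
Elapsed = 14:55 − 04:20 = 10 hours 35 minutes.

10 hours 35 minutes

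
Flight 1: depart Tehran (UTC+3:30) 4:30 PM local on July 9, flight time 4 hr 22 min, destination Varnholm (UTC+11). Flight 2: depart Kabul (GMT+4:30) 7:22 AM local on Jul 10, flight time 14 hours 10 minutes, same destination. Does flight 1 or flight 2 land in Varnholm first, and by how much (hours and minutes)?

Flight 1 in UTC: 4:30 PM − 3:30 = 1:00 PM on Jul 9.
+4 hours and 22 minutes → arrive 5:22 PM UTC on Jul 9.
Flight 2 in UTC: 7:22 AM − 4:30 = 2:52 AM on Jul 10.
+14 hours 10 minutes → arrive 5:02 PM UTC on Jul 10.
Flight 1 lands earlier by 23 hours 40 minutes.

the first, by 23 hours 40 minutes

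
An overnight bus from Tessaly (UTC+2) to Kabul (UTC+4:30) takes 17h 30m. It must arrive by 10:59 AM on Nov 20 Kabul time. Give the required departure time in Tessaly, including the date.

Target arrival in UTC: 10:59 AM − 4:30 = 6:29 AM on Nov 20.
Subtract 17 hours 30 minutes → departure 12:59 PM UTC on Nov 19.
Tessaly is UTC+2:00: 12:59 PM + 2:00 = 2:59 PM on Nov 19.

2:59 PM on Nov 19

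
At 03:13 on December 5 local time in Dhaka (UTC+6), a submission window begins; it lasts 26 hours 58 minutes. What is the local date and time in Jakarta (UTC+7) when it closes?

Jakarta is 1:00 ahead of Dhaka.
After 26 hours and 58 minutes it is 06:11 (Dec 6) in Dhaka.
Shift by the zone difference: 06:11 + 1:00 = 07:11 on Dec 6 in Jakarta.

07:11 on December 6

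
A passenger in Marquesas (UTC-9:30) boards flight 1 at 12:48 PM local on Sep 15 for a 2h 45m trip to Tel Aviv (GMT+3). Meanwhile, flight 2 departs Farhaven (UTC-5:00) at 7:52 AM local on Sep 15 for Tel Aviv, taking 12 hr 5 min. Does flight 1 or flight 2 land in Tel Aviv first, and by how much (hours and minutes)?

the second, by 6 minutes

Flight 1 in UTC: 12:48 PM + 9:30 = 10:18 PM on Sep 15.
+2 hours 45 minutes → arrive 1:03 AM UTC on Sep 16.
Flight 2 in UTC: 7:52 AM + 5:00 = 12:52 PM on Sep 15.
+12 hours and 5 minutes → arrive 12:57 AM UTC on Sep 16.
Flight 2 lands earlier by 6 minutes.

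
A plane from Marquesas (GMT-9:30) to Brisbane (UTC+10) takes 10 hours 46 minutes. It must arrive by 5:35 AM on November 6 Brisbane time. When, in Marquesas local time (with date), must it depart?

11:19 PM on November 4

Target arrival in UTC: 5:35 AM − 10:00 = 7:35 PM on Nov 5.
Subtract 10 hours 46 minutes → departure 8:49 AM UTC on Nov 5.
Marquesas is UTC−9:30: 8:49 AM − 9:30 = 11:19 PM on Nov 4.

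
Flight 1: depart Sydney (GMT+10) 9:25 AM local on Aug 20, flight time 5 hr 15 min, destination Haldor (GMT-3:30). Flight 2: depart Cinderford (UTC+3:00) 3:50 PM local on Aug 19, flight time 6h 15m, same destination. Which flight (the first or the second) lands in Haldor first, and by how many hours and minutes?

Flight 1 in UTC: 9:25 AM − 10:00 = 11:25 PM on Aug 19.
+5 hours and 15 minutes → arrive 4:40 AM UTC on Aug 20.
Flight 2 in UTC: 3:50 PM − 3:00 = 12:50 PM on Aug 19.
+6 hours 15 minutes → arrive 7:05 PM UTC on Aug 19.
Flight 2 lands earlier by 9 hours 35 minutes.

the second, by 9 hours 35 minutes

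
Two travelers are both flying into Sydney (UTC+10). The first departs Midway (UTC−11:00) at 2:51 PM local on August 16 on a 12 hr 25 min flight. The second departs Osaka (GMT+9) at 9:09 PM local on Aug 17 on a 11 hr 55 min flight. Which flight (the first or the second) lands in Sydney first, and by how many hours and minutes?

the first, by 9 hours 48 minutes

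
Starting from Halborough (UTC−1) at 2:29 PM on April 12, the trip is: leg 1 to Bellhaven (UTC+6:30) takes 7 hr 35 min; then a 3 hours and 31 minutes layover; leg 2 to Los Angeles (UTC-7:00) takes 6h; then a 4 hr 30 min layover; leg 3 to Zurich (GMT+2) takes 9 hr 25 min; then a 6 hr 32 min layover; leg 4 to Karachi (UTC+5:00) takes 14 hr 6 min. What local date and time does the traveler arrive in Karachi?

Convert departure to UTC: 2:29 PM + 1:00 = 3:29 PM UTC on Apr 12.
Add 7 hours and 35 minutes leg 1 → 11:04 PM UTC.
Add 3 hours 31 minutes layover in Bellhaven → 2:35 AM UTC (Apr 13).
Add 6 hours leg 2 → 8:35 AM UTC.
Add 4 hours and 30 minutes layover in Los Angeles → 1:05 PM UTC.
Add 9 hours 25 minutes leg 3 → 10:30 PM UTC.
Add 6 hours and 32 minutes layover in Zurich → 5:02 AM UTC (Apr 14).
Add 14 hours 6 minutes leg 4 → 7:08 PM UTC.
Karachi is UTC+5:00, so local arrival = 7:08 PM + 5:00 = 12:08 AM on Apr 15.

12:08 AM on April 15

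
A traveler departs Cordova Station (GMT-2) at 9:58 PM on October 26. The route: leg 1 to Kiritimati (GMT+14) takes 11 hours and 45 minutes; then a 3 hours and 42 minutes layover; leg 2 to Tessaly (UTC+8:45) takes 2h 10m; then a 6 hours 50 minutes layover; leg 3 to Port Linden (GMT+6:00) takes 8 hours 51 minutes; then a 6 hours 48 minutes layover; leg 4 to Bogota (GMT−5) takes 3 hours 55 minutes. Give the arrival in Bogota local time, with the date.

Convert departure to UTC: 9:58 PM + 2:00 = 11:58 PM UTC on Oct 26.
Add 11 hours and 45 minutes leg 1 → 11:43 AM UTC (Oct 27).
Add 3 hours and 42 minutes layover in Kiritimati → 3:25 PM UTC.
Add 2 hours and 10 minutes leg 2 → 5:35 PM UTC.
Add 6 hours 50 minutes layover in Tessaly → 12:25 AM UTC (Oct 28).
Add 8 hours 51 minutes leg 3 → 9:16 AM UTC.
Add 6 hours 48 minutes layover in Port Linden → 4:04 PM UTC.
Add 3 hours 55 minutes leg 4 → 7:59 PM UTC.
Bogota is UTC−5:00, so local arrival = 7:59 PM − 5:00 = 2:59 PM on Oct 28.

2:59 PM on October 28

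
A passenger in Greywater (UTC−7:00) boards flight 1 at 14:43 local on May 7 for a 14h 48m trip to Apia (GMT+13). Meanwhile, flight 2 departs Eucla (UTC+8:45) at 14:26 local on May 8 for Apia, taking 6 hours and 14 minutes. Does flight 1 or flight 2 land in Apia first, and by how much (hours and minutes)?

the second, by 36 minutes

Flight 1 in UTC: 14:43 + 7:00 = 21:43 on May 7.
+14 hours and 48 minutes → arrive 12:31 UTC on May 8.
Flight 2 in UTC: 14:26 − 8:45 = 05:41 on May 8.
+6 hours and 14 minutes → arrive 11:55 UTC on May 8.
Flight 2 lands earlier by 36 minutes.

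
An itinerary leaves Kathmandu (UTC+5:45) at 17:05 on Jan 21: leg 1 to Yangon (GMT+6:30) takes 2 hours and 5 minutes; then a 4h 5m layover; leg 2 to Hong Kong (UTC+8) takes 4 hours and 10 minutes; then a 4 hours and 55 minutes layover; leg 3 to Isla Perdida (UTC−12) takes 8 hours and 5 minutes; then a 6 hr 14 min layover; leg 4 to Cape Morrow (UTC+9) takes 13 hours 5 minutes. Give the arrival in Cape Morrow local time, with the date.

14:59 on Jan 23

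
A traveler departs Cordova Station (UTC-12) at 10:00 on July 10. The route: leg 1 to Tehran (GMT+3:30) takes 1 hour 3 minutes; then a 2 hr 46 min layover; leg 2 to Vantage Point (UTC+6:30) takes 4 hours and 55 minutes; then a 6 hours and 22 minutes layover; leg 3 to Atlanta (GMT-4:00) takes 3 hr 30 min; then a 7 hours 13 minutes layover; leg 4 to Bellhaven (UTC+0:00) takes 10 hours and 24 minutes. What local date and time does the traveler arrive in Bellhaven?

10:13 on July 12

Convert departure to UTC: 10:00 + 12:00 = 22:00 UTC on Jul 10.
Add 1 hour 3 minutes leg 1 → 23:03 UTC.
Add 2 hours and 46 minutes layover in Tehran → 01:49 UTC (Jul 11).
Add 4 hours 55 minutes leg 2 → 06:44 UTC.
Add 6 hours and 22 minutes layover in Vantage Point → 13:06 UTC.
Add 3 hours 30 minutes leg 3 → 16:36 UTC.
Add 7 hours 13 minutes layover in Atlanta → 23:49 UTC.
Add 10 hours 24 minutes leg 4 → 10:13 UTC (Jul 12).
Bellhaven is UTC+0, so local arrival is the same: 10:13 on Jul 12.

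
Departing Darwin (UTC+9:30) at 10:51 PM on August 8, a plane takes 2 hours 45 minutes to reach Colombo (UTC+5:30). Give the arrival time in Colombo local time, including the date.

Convert departure to UTC: 10:51 PM − 9:30 = 1:21 PM UTC on Aug 8.
Add 2 hours 45 minutes travel time → 4:06 PM UTC.
Colombo is UTC+5:30, so local arrival = 4:06 PM + 5:30 = 9:36 PM on Aug 8.

9:36 PM on August 8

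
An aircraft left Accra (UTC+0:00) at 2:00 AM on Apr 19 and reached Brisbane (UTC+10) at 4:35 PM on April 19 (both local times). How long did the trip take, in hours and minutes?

4 hours 35 minutes

Departure is already UTC: 2:00 AM on Apr 19.
Arrival in UTC: 4:35 PM − 10:00 = 6:35 AM on Apr 19.
Elapsed = 6:35 AM − 2:00 AM = 4 hours 35 minutes.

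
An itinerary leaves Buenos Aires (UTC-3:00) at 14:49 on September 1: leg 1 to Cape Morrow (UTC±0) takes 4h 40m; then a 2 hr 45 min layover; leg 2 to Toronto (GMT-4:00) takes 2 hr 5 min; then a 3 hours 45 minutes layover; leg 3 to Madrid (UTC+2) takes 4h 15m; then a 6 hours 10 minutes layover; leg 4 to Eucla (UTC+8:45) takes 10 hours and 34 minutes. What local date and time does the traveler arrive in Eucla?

Convert departure to UTC: 14:49 + 3:00 = 17:49 UTC on Sep 1.
Add 4 hours and 40 minutes leg 1 → 22:29 UTC.
Add 2 hours and 45 minutes layover in Cape Morrow → 01:14 UTC (Sep 2).
Add 2 hours 5 minutes leg 2 → 03:19 UTC.
Add 3 hours and 45 minutes layover in Toronto → 07:04 UTC.
Add 4 hours and 15 minutes leg 3 → 11:19 UTC.
Add 6 hours 10 minutes layover in Madrid → 17:29 UTC.
Add 10 hours 34 minutes leg 4 → 04:03 UTC (Sep 3).
Eucla is UTC+8:45, so local arrival = 04:03 + 8:45 = 12:48 on Sep 3.

12:48 on September 3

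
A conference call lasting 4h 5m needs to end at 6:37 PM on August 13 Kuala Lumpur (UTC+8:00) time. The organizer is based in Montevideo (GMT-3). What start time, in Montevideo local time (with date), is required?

3:32 AM on Aug 13

Target end time in UTC: 6:37 PM − 8:00 = 10:37 AM on Aug 13.
Subtract 4 hours and 5 minutes → start 6:32 AM UTC on Aug 13.
Montevideo is UTC−3:00: 6:32 AM − 3:00 = 3:32 AM on Aug 13.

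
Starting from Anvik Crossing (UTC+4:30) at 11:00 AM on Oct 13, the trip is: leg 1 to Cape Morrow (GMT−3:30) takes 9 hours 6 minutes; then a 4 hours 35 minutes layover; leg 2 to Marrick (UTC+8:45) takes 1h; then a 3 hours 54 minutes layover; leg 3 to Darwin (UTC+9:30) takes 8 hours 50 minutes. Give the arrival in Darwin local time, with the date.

7:25 PM on October 14

Convert departure to UTC: 11:00 AM − 4:30 = 6:30 AM UTC on Oct 13.
Add 9 hours 6 minutes leg 1 → 3:36 PM UTC.
Add 4 hours 35 minutes layover in Cape Morrow → 8:11 PM UTC.
Add 1 hour leg 2 → 9:11 PM UTC.
Add 3 hours and 54 minutes layover in Marrick → 1:05 AM UTC (Oct 14).
Add 8 hours 50 minutes leg 3 → 9:55 AM UTC.
Darwin is UTC+9:30, so local arrival = 9:55 AM + 9:30 = 7:25 PM on Oct 14.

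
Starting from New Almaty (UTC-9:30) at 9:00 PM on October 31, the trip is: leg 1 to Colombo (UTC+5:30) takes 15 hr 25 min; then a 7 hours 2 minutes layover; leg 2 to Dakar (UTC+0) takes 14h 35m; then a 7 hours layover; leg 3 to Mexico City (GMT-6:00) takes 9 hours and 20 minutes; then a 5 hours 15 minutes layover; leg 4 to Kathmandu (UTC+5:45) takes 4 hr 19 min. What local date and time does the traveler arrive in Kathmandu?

Convert departure to UTC: 9:00 PM + 9:30 = 6:30 AM UTC on Nov 1.
Add 15 hours and 25 minutes leg 1 → 9:55 PM UTC.
Add 7 hours and 2 minutes layover in Colombo → 4:57 AM UTC (Nov 2).
Add 14 hours 35 minutes leg 2 → 7:32 PM UTC.
Add 7 hours layover in Dakar → 2:32 AM UTC (Nov 3).
Add 9 hours and 20 minutes leg 3 → 11:52 AM UTC.
Add 5 hours and 15 minutes layover in Mexico City → 5:07 PM UTC.
Add 4 hours and 19 minutes leg 4 → 9:26 PM UTC.
Kathmandu is UTC+5:45, so local arrival = 9:26 PM + 5:45 = 3:11 AM on Nov 4.

3:11 AM on November 4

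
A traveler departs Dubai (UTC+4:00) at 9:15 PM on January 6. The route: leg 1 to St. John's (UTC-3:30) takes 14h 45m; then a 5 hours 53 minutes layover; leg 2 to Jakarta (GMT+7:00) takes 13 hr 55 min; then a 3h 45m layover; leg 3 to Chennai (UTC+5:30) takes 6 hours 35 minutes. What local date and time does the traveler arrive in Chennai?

7:38 PM on Jan 8

Convert departure to UTC: 9:15 PM − 4:00 = 5:15 PM UTC on Jan 6.
Add 14 hours and 45 minutes leg 1 → 8:00 AM UTC (Jan 7).
Add 5 hours 53 minutes layover in St. John's → 1:53 PM UTC.
Add 13 hours 55 minutes leg 2 → 3:48 AM UTC (Jan 8).
Add 3 hours and 45 minutes layover in Jakarta → 7:33 AM UTC.
Add 6 hours and 35 minutes leg 3 → 2:08 PM UTC.
Chennai is UTC+5:30, so local arrival = 2:08 PM + 5:30 = 7:38 PM on Jan 8.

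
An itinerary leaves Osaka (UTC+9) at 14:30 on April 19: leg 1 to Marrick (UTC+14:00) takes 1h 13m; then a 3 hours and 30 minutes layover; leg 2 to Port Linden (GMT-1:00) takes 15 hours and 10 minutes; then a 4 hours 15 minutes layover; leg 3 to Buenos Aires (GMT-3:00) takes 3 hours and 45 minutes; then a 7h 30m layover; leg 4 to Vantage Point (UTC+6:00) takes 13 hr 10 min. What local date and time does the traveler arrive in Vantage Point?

12:03 on April 21

Convert departure to UTC: 14:30 − 9:00 = 05:30 UTC on Apr 19.
Add 1 hour and 13 minutes leg 1 → 06:43 UTC.
Add 3 hours 30 minutes layover in Marrick → 10:13 UTC.
Add 15 hours 10 minutes leg 2 → 01:23 UTC (Apr 20).
Add 4 hours 15 minutes layover in Port Linden → 05:38 UTC.
Add 3 hours 45 minutes leg 3 → 09:23 UTC.
Add 7 hours 30 minutes layover in Buenos Aires → 16:53 UTC.
Add 13 hours and 10 minutes leg 4 → 06:03 UTC (Apr 21).
Vantage Point is UTC+6:00, so local arrival = 06:03 + 6:00 = 12:03 on Apr 21.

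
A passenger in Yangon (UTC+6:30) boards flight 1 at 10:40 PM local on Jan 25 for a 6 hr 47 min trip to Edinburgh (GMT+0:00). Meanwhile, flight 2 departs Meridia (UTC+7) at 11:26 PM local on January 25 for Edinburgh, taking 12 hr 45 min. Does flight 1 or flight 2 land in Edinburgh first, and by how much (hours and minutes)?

the first, by 6 hours 14 minutes

Flight 1 in UTC: 10:40 PM − 6:30 = 4:10 PM on Jan 25.
+6 hours 47 minutes → arrive 10:57 PM UTC on Jan 25.
Flight 2 in UTC: 11:26 PM − 7:00 = 4:26 PM on Jan 25.
+12 hours and 45 minutes → arrive 5:11 AM UTC on Jan 26.
Flight 1 lands earlier by 6 hours 14 minutes.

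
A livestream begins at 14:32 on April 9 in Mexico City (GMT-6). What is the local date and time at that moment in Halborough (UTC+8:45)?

05:17 on April 10

Halborough is 14:45 ahead of Mexico City.
Shift by the zone difference: 14:32 + 14:45 = 05:17 on Apr 10 in Halborough.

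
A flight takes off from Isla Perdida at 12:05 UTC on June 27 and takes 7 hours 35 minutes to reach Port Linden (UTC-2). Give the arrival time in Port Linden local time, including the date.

17:40 on June 27

Departure is given in UTC: 12:05 on Jun 27.
Add 7 hours 35 minutes → 19:40 UTC.
Port Linden is UTC−2:00: 19:40 − 2:00 = 17:40 on Jun 27.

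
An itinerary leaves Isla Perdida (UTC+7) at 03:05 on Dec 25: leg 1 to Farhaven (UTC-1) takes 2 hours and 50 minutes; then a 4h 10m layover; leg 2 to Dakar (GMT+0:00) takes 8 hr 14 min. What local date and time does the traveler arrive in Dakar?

Convert departure to UTC: 03:05 − 7:00 = 20:05 UTC on Dec 24.
Add 2 hours 50 minutes leg 1 → 22:55 UTC.
Add 4 hours 10 minutes layover in Farhaven → 03:05 UTC (Dec 25).
Add 8 hours 14 minutes leg 2 → 11:19 UTC.
Dakar is UTC+0, so local arrival is the same: 11:19 on Dec 25.

11:19 on Dec 25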